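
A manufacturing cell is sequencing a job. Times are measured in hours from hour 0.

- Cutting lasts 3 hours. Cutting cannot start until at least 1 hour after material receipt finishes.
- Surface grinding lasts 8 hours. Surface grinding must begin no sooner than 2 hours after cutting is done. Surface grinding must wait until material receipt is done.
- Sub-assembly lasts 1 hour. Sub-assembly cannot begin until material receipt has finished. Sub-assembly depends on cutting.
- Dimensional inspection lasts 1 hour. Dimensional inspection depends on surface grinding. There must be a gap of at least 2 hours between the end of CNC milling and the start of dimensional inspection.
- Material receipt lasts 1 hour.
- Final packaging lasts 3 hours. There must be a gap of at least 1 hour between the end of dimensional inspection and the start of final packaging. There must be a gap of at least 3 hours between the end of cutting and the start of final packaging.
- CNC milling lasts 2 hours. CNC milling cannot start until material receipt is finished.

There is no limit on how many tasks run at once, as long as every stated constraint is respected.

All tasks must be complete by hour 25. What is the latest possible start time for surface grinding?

To finish by hour 25, final packaging (duration 3) must start no later than hour 22.
Dimensional inspection must finish before final packaging (must start by hour 22, minus 1-hour gap → hour 21). With a 1-hour duration, dimensional inspection must start by 21 − 1 = hour 20.
Surface grinding feeds into dimensional inspection (must start by hour 20); so surface grinding must finish by hour 20 and therefore start by hour 12.

12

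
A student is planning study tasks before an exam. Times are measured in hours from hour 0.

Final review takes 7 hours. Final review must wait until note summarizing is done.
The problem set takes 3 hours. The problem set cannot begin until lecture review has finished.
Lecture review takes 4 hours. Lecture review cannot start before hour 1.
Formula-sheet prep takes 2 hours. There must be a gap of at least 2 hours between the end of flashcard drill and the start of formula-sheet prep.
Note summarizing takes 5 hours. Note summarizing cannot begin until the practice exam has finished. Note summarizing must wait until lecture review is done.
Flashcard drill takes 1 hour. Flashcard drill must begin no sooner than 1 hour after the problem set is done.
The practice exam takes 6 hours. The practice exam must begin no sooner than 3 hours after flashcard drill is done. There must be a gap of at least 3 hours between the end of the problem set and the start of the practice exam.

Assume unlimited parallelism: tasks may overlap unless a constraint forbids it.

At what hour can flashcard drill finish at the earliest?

After its own release at hour 1, lecture review can start at hour 1 and finishes at hour 5.
After lecture review (finishes hour 5), the problem set can start at hour 5 and finishes at hour 8.
After the problem set (finishes hour 8, plus 1-hour gap → hour 9), flashcard drill can start at hour 9 and finishes at hour 10.

10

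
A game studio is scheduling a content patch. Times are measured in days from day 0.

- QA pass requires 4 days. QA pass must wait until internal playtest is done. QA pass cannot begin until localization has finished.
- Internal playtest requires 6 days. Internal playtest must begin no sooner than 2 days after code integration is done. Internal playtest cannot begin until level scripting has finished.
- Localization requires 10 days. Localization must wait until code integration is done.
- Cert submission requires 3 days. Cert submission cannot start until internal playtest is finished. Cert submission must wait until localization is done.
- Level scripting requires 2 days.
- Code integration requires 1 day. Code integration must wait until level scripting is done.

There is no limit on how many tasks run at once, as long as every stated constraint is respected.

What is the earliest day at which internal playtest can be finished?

11

Level scripting has no prerequisites, so it starts at day 0 and finishes at day 2.
Code integration cannot begin until level scripting (finishes day 2). It runs from day 2 to 2 + 1 = day 3.
For internal playtest: code integration (finishes day 3, plus 2-day gap → day 5); level scripting (finishes day 2). Taking the maximum gives a start of day 5, and it finishes at 5 + 6 = day 11.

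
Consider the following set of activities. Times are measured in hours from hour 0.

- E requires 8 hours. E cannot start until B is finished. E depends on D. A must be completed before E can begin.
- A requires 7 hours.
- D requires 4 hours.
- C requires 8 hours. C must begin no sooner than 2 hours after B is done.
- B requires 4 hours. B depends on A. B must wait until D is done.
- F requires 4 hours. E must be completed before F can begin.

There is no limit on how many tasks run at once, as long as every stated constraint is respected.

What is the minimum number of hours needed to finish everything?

D has no prerequisites, so it starts at hour 0 and finishes at hour 4.
Nothing blocks A, so it runs from hour 0 to hour 7.
B cannot start until A (finishes hour 7); D (finishes hour 4). The controlling bound is hour 7, so B finishes at 7 + 4 = hour 11.
E has to wait for B (finishes hour 11); D (finishes hour 4); A (finishes hour 7). The latest of these is hour 11, so E runs hour 11 to 11 + 8 = hour 19.
F cannot begin until E (finishes hour 19). It runs from hour 19 to 19 + 4 = hour 23.
C waits on B (finishes hour 11, plus 2-hour gap → hour 13), so it starts at hour 13 and finishes at 13 + 8 = hour 21.
All tasks are finished once the last one completes. Finish times: A at 7, B at 11, C at 21, D at 4, E at 19, F at 23. The latest is hour 23.

23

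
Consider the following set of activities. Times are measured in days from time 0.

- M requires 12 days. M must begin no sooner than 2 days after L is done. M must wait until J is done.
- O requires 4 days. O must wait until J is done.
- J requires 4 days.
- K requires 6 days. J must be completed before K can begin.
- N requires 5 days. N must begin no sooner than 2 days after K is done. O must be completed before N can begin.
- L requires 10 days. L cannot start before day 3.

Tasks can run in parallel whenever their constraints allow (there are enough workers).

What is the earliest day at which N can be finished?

17

J has no prerequisites, so it starts at day 0 and finishes at day 4.
O cannot begin until J (finishes day 4). It runs from day 4 to 4 + 4 = day 8.
K waits on J (finishes day 4), so it starts at day 4 and finishes at 4 + 6 = day 10.
N has to wait for K (finishes day 10, plus 2-day gap → day 12); O (finishes day 8). The latest of these is day 12, so N runs day 12 to 12 + 5 = day 17.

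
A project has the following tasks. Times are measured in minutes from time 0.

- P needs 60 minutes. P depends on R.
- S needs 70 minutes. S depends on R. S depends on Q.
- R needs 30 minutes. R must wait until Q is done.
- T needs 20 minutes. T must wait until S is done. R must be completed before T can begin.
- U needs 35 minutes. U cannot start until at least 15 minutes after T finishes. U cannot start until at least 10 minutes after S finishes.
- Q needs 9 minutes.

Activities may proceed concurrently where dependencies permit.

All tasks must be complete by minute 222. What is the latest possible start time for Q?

Nothing follows P; the deadline of minute 222 is its only limit. It must start by 222 − 60 = minute 162.
U has no dependents, so it just needs to finish by minute 222. Starting by 222 − 35 = minute 187 achieves that.
Since U (must start by minute 187, minus 15-minute gap → minute 172) depends on it, T must finish by minute 172. Backing off its 20-minute duration gives a latest start of minute 152.
For S: T (must start by minute 152); U (must start by minute 187, minus 10-minute gap → minute 177). The most restrictive is minute 152; with a 70-minute duration, S must start by minute 82.
For R: P (must start by minute 162); S (must start by minute 82); T (must start by minute 152). The most restrictive is minute 82; with a 30-minute duration, R must start by minute 52.
For Q: R (must start by minute 52); S (must start by minute 82). The most restrictive is minute 52; with a 9-minute duration, Q must start by minute 43.

43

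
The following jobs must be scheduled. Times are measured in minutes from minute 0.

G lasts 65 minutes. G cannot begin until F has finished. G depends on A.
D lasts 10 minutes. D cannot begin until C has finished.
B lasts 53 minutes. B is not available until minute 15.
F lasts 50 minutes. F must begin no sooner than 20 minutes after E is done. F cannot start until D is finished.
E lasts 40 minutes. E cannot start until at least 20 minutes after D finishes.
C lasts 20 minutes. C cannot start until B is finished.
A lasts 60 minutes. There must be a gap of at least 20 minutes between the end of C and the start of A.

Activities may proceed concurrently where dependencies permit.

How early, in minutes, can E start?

B waits on its own release at minute 15, so it starts at minute 15 and finishes at 15 + 53 = minute 68.
C cannot begin until B (finishes minute 68). It runs from minute 68 to 68 + 20 = minute 88.
D cannot begin until C (finishes minute 88). It runs from minute 88 to 88 + 10 = minute 98.
E waits on D (finishes minute 98, plus 20-minute gap → minute 118), so the earliest it can start is minute 118.

118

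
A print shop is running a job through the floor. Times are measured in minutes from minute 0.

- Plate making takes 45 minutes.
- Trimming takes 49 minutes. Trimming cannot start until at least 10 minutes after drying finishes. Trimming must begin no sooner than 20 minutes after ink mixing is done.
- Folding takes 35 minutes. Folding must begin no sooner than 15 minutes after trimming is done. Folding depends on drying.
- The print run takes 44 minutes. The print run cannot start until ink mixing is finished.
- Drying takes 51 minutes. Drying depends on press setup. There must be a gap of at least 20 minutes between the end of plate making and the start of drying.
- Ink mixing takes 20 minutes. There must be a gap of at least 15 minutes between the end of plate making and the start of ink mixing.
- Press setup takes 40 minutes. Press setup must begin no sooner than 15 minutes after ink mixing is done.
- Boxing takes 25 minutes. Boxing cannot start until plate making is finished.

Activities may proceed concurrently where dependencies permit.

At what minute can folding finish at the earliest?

Nothing blocks plate making, so it runs from minute 0 to minute 45.
Ink mixing waits on plate making (finishes minute 45, plus 15-minute gap → minute 60), so it starts at minute 60 and finishes at 60 + 20 = minute 80.
Press setup waits on ink mixing (finishes minute 80, plus 15-minute gap → minute 95), so it starts at minute 95 and finishes at 95 + 40 = minute 135.
For drying: press setup (finishes minute 135); plate making (finishes minute 45, plus 20-minute gap → minute 65). Taking the maximum gives a start of minute 135, and it finishes at 135 + 51 = minute 186.
Trimming has to wait for drying (finishes minute 186, plus 10-minute gap → minute 196); ink mixing (finishes minute 80, plus 20-minute gap → minute 100). The latest of these is minute 196, so trimming runs minute 196 to 196 + 49 = minute 245.
Folding needs all of trimming (finishes minute 245, plus 15-minute gap → minute 260); drying (finishes minute 186). That puts its earliest start at minute 260; it finishes at 260 + 35 = minute 295.

295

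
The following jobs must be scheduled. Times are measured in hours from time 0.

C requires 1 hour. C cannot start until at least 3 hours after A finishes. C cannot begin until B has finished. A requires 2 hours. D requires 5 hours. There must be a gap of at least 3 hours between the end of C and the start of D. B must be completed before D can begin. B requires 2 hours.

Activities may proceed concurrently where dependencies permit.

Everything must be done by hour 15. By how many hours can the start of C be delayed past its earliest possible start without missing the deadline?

B can start immediately at hour 0; it finishes at hour 2.
A can start immediately at hour 0; it finishes at hour 2.
C needs all of A (finishes hour 2, plus 3-hour gap → hour 5); B (finishes hour 2). That puts its earliest start at hour 5; it finishes at 5 + 1 = hour 6.

Working backward from the deadline:
D must finish by hour 15; it takes 5 hours, so it must start by 15 − 5 = hour 10.
C feeds into D (must start by hour 10, minus 3-hour gap → hour 7); so C must finish by hour 7 and therefore start by hour 6.
So C can start as early as hour 5 and as late as hour 6, giving 6 − 5 = 1 hour of slack.

1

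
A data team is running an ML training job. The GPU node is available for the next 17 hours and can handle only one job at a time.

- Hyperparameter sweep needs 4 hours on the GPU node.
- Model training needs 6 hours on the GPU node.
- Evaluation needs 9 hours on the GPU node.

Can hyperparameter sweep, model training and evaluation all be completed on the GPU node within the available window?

Running back to back, the jobs need 4 + 6 + 9 = 19 hours on the GPU node.
Since 19 > 17, they cannot all fit.

No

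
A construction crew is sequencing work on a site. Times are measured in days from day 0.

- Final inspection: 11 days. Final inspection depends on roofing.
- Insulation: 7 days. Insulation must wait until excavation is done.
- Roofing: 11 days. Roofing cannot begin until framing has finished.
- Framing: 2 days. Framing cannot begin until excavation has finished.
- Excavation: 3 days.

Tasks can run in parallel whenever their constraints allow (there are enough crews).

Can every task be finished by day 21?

Nothing blocks excavation, so it runs from day 0 to day 3.
Insulation cannot begin until excavation (finishes day 3). It runs from day 3 to 3 + 7 = day 10.
Framing cannot begin until excavation (finishes day 3). It runs from day 3 to 3 + 2 = day 5.
Roofing waits on framing (finishes day 5), so it starts at day 5 and finishes at 5 + 11 = day 16.
Final inspection waits on roofing (finishes day 16), so it starts at day 16 and finishes at 16 + 11 = day 27.
The earliest everything can be done is day 27, which is after the deadline of 21, so it is not possible.

No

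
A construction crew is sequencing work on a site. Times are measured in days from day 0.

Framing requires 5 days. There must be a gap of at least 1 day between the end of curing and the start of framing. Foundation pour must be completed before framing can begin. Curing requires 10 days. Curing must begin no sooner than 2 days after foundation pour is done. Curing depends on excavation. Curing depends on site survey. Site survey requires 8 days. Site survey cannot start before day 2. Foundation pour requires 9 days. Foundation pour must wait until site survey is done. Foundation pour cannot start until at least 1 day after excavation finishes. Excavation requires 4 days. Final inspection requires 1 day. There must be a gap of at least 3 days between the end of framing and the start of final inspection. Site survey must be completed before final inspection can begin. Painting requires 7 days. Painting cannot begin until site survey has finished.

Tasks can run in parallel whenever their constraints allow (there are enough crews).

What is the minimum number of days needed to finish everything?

Excavation can start immediately at day 0; it finishes at day 4.
After its own release at day 2, site survey can start at day 2 and finishes at day 10.
After site survey (finishes day 10), painting can start at day 10 and finishes at day 17.
For foundation pour: site survey (finishes day 10); excavation (finishes day 4, plus 1-day gap → day 5). Taking the maximum gives a start of day 10, and it finishes at 10 + 9 = day 19.
Curing cannot start until foundation pour (finishes day 19, plus 2-day gap → day 21); excavation (finishes day 4); site survey (finishes day 10). The controlling bound is day 21, so curing finishes at 21 + 10 = day 31.
For framing: curing (finishes day 31, plus 1-day gap → day 32); foundation pour (finishes day 19). Taking the maximum gives a start of day 32, and it finishes at 32 + 5 = day 37.
For final inspection: framing (finishes day 37, plus 3-day gap → day 40); site survey (finishes day 10). Taking the maximum gives a start of day 40, and it finishes at 40 + 1 = day 41.
All tasks are finished once the last one completes. Finish times: Site survey at 10, Excavation at 4, Foundation pour at 19, Curing at 31, Framing at 37, Painting at 17, Final inspection at 41. The latest is day 41.

41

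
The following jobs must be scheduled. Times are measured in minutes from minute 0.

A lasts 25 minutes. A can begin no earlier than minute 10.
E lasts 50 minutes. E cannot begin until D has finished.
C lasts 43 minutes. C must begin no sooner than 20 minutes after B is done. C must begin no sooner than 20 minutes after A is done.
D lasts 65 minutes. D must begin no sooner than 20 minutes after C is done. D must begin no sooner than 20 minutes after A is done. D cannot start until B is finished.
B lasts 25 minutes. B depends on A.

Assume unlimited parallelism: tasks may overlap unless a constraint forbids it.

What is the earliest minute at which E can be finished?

258

After its own release at minute 10, A can start at minute 10 and finishes at minute 35.
B cannot begin until A (finishes minute 35). It runs from minute 35 to 35 + 25 = minute 60.
C cannot start until B (finishes minute 60, plus 20-minute gap → minute 80); A (finishes minute 35, plus 20-minute gap → minute 55). The controlling bound is minute 80, so C finishes at 80 + 43 = minute 123.
D has to wait for C (finishes minute 123, plus 20-minute gap → minute 143); A (finishes minute 35, plus 20-minute gap → minute 55); B (finishes minute 60). The latest of these is minute 143, so D runs minute 143 to 143 + 65 = minute 208.
E cannot begin until D (finishes minute 208). It runs from minute 208 to 208 + 50 = minute 258.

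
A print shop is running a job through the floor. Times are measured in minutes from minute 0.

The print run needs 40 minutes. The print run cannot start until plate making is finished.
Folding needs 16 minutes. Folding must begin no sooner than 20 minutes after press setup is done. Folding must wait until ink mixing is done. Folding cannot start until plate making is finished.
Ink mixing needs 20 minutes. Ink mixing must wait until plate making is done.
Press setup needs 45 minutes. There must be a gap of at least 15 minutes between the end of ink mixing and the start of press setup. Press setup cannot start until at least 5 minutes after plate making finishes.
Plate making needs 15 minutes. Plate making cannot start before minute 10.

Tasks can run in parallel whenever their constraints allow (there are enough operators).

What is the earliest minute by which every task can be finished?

141

After its own release at minute 10, plate making can start at minute 10 and finishes at minute 25.
The print run cannot begin until plate making (finishes minute 25). It runs from minute 25 to 25 + 40 = minute 65.
After plate making (finishes minute 25), ink mixing can start at minute 25 and finishes at minute 45.
Press setup cannot start until ink mixing (finishes minute 45, plus 15-minute gap → minute 60); plate making (finishes minute 25, plus 5-minute gap → minute 30). The controlling bound is minute 60, so press setup finishes at 60 + 45 = minute 105.
For folding: press setup (finishes minute 105, plus 20-minute gap → minute 125); ink mixing (finishes minute 45); plate making (finishes minute 25). Taking the maximum gives a start of minute 125, and it finishes at 125 + 16 = minute 141.
All tasks are finished once the last one completes. Finish times: Plate making at 25, Ink mixing at 45, Press setup at 105, The print run at 65, Folding at 141. The latest is minute 141.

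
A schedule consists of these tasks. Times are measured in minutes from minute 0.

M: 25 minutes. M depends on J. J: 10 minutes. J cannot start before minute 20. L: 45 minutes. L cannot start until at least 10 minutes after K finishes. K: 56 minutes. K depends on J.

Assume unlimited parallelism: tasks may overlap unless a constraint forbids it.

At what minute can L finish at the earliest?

After its own release at minute 20, J can start at minute 20 and finishes at minute 30.
K waits on J (finishes minute 30), so it starts at minute 30 and finishes at 30 + 56 = minute 86.
After K (finishes minute 86, plus 10-minute gap → minute 96), L can start at minute 96 and finishes at minute 141.

141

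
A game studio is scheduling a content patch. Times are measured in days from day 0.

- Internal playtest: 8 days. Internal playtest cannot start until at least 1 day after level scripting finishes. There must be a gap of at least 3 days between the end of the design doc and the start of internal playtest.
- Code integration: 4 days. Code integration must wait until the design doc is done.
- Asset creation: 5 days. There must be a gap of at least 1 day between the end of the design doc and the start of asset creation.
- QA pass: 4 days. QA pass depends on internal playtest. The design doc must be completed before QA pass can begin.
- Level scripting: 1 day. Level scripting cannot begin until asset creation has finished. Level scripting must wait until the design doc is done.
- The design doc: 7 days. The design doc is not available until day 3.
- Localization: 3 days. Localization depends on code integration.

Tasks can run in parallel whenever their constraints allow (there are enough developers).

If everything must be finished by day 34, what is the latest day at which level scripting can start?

To finish by day 34, QA pass (duration 4) must start no later than day 30.
Internal playtest feeds into QA pass (must start by day 30); so internal playtest must finish by day 30 and therefore start by day 22.
Level scripting has to be done before internal playtest (must start by day 22, minus 1-day gap → day 21). That means finishing by day 21, i.e. starting by 21 − 1 = day 20.

20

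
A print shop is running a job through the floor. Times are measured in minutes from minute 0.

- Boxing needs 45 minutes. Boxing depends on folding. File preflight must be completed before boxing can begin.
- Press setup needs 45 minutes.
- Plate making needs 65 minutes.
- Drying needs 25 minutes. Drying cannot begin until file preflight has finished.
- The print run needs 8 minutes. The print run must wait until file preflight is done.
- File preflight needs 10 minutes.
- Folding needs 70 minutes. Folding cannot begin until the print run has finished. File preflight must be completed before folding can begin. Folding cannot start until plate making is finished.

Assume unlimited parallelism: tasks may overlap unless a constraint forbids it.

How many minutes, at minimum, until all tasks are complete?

Press setup can start immediately at minute 0; it finishes at minute 45.
Plate making can start immediately at minute 0; it finishes at minute 65.
File preflight has no prerequisites, so it starts at minute 0 and finishes at minute 10.
After file preflight (finishes minute 10), drying can start at minute 10 and finishes at minute 35.
After file preflight (finishes minute 10), the print run can start at minute 10 and finishes at minute 18.
Folding needs all of the print run (finishes minute 18); file preflight (finishes minute 10); plate making (finishes minute 65). That puts its earliest start at minute 65; it finishes at 65 + 70 = minute 135.
Boxing has to wait for folding (finishes minute 135); file preflight (finishes minute 10). The latest of these is minute 135, so boxing runs minute 135 to 135 + 45 = minute 180.
All tasks are finished once the last one completes. Finish times: File preflight at 10, Plate making at 65, Press setup at 45, The print run at 18, Drying at 35, Folding at 135, Boxing at 180. The latest is minute 180.

180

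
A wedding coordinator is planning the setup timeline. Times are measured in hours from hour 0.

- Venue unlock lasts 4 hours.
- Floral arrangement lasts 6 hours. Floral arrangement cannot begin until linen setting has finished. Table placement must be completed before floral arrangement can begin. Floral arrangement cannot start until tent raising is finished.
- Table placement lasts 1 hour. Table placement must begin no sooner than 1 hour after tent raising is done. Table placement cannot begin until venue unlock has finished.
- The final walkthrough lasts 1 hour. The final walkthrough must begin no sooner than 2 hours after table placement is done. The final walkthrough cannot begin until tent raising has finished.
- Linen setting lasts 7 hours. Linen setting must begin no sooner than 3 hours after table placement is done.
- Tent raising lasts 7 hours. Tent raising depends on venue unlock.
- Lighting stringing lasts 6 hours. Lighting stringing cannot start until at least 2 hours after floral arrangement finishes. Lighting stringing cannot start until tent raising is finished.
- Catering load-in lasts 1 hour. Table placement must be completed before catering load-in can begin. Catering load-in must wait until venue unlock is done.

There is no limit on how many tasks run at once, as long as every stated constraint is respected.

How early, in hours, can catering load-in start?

13

Nothing blocks venue unlock, so it runs from hour 0 to hour 4.
After venue unlock (finishes hour 4), tent raising can start at hour 4 and finishes at hour 11.
Table placement cannot start until tent raising (finishes hour 11, plus 1-hour gap → hour 12); venue unlock (finishes hour 4). The controlling bound is hour 12, so table placement finishes at 12 + 1 = hour 13.
Catering load-in waits on table placement (finishes hour 13); venue unlock (finishes hour 4). The latest of these is hour 13, which is the earliest catering load-in can start.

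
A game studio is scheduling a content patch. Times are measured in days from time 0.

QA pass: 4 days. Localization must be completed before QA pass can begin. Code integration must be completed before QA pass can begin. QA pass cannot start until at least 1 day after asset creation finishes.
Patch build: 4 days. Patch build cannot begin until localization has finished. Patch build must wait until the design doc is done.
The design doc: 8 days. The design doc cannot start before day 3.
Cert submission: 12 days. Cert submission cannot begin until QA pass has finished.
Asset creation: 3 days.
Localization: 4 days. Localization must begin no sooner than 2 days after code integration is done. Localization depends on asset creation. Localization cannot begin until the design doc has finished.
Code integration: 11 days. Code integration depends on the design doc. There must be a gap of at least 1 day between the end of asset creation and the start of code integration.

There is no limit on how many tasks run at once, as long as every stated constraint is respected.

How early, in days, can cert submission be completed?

Asset creation has no prerequisites, so it starts at day 0 and finishes at day 3.
After its own release at day 3, the design doc can start at day 3 and finishes at day 11.
Code integration cannot start until the design doc (finishes day 11); asset creation (finishes day 3, plus 1-day gap → day 4). The controlling bound is day 11, so code integration finishes at 11 + 11 = day 22.
For localization: code integration (finishes day 22, plus 2-day gap → day 24); asset creation (finishes day 3); the design doc (finishes day 11). Taking the maximum gives a start of day 24, and it finishes at 24 + 4 = day 28.
QA pass has to wait for localization (finishes day 28); code integration (finishes day 22); asset creation (finishes day 3, plus 1-day gap → day 4). The latest of these is day 28, so QA pass runs day 28 to 28 + 4 = day 32.
Cert submission waits on QA pass (finishes day 32), so it starts at day 32 and finishes at 32 + 12 = day 44.

44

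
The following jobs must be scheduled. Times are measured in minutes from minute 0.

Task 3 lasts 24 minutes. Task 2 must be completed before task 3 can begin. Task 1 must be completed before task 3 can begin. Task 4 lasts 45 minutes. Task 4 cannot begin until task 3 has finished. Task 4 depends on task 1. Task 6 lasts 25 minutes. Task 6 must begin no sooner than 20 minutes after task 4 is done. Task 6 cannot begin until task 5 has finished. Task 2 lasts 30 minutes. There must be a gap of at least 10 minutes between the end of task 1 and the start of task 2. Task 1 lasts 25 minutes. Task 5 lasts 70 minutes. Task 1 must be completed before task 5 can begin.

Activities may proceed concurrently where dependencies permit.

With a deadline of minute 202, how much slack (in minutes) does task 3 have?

Nothing blocks task 1, so it runs from minute 0 to minute 25.
Task 2 waits on task 1 (finishes minute 25, plus 10-minute gap → minute 35), so it starts at minute 35 and finishes at 35 + 30 = minute 65.
Task 3 has to wait for task 2 (finishes minute 65); task 1 (finishes minute 25). The latest of these is minute 65, so task 3 runs minute 65 to 65 + 24 = minute 89.

Working backward from the deadline:
Task 6 must finish by minute 202; it takes 25 minutes, so it must start by 202 − 25 = minute 177.
Since task 6 (must start by minute 177, minus 20-minute gap → minute 157) depends on it, task 4 must finish by minute 157. Backing off its 45-minute duration gives a latest start of minute 112.
Task 3 feeds into task 4 (must start by minute 112); so task 3 must finish by minute 112 and therefore start by minute 88.
So task 3 can start as early as minute 65 and as late as minute 88, giving 88 − 65 = 23 minutes of slack.

23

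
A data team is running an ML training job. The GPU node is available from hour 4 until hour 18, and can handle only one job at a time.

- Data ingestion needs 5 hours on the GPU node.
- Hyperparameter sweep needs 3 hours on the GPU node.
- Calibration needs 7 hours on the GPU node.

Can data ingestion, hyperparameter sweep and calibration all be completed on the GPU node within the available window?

No

The GPU node window is 18 − 4 = 14 hours.
Running back to back, the jobs need 5 + 3 + 7 = 15 hours on the GPU node.
Since 15 > 14, they cannot all fit.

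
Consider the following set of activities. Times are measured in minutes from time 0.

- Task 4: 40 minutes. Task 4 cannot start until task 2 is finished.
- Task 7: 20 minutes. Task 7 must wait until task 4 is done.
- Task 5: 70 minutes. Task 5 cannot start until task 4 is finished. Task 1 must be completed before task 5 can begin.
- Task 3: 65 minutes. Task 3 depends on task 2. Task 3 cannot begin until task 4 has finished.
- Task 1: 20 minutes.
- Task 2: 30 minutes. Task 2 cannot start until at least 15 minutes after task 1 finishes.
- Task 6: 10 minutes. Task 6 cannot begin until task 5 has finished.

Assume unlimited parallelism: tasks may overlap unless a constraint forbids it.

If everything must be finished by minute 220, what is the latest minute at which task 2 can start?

Nothing follows task 3; the deadline of minute 220 is its only limit. It must start by 220 − 65 = minute 155.
Nothing follows task 6; the deadline of minute 220 is its only limit. It must start by 220 − 10 = minute 210.
Task 5 must finish before task 6 (must start by minute 210). With a 70-minute duration, task 5 must start by 210 − 70 = minute 140.
Task 7 must finish by minute 220; it takes 20 minutes, so it must start by 220 − 20 = minute 200.
For task 4: task 3 (must start by minute 155); task 5 (must start by minute 140); task 7 (must start by minute 200). The most restrictive is minute 140; with a 40-minute duration, task 4 must start by minute 100.
Task 2 has several dependents: task 3 (must start by minute 155); task 4 (must start by minute 100). The earliest of those limits is minute 100, so task 2 must start by 100 − 30 = minute 70.

70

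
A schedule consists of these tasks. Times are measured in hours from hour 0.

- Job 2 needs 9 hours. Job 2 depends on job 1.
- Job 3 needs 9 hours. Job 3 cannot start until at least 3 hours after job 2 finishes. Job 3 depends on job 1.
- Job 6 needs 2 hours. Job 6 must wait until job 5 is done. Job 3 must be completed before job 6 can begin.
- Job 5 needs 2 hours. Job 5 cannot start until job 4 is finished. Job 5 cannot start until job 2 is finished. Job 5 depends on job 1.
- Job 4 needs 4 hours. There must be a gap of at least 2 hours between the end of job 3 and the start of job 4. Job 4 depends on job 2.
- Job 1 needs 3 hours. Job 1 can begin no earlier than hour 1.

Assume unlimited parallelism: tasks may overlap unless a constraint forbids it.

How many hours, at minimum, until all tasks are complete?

35

Job 1 waits on its own release at hour 1, so it starts at hour 1 and finishes at 1 + 3 = hour 4.
After job 1 (finishes hour 4), job 2 can start at hour 4 and finishes at hour 13.
For job 3: job 2 (finishes hour 13, plus 3-hour gap → hour 16); job 1 (finishes hour 4). Taking the maximum gives a start of hour 16, and it finishes at 16 + 9 = hour 25.
Job 4 cannot start until job 3 (finishes hour 25, plus 2-hour gap → hour 27); job 2 (finishes hour 13). The controlling bound is hour 27, so job 4 finishes at 27 + 4 = hour 31.
Job 5 has to wait for job 4 (finishes hour 31); job 2 (finishes hour 13); job 1 (finishes hour 4). The latest of these is hour 31, so job 5 runs hour 31 to 31 + 2 = hour 33.
For job 6: job 5 (finishes hour 33); job 3 (finishes hour 25). Taking the maximum gives a start of hour 33, and it finishes at 33 + 2 = hour 35.
All tasks are finished once the last one completes. Finish times: Job 1 at 4, Job 2 at 13, Job 3 at 25, Job 4 at 31, Job 5 at 33, Job 6 at 35. The latest is hour 35.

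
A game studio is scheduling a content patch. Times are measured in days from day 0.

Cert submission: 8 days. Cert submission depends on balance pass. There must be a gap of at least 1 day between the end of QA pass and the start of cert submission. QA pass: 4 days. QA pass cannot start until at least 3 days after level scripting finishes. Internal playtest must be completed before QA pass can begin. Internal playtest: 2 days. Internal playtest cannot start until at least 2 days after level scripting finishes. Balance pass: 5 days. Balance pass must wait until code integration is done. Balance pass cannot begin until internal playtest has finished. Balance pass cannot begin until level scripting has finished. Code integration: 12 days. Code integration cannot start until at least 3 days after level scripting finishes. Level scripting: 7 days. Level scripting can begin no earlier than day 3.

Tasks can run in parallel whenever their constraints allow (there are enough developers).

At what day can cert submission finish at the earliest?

After its own release at day 3, level scripting can start at day 3 and finishes at day 10.
Internal playtest cannot begin until level scripting (finishes day 10, plus 2-day gap → day 12). It runs from day 12 to 12 + 2 = day 14.
QA pass has to wait for level scripting (finishes day 10, plus 3-day gap → day 13); internal playtest (finishes day 14). The latest of these is day 14, so QA pass runs day 14 to 14 + 4 = day 18.
Code integration cannot begin until level scripting (finishes day 10, plus 3-day gap → day 13). It runs from day 13 to 13 + 12 = day 25.
Balance pass has to wait for code integration (finishes day 25); internal playtest (finishes day 14); level scripting (finishes day 10). The latest of these is day 25, so balance pass runs day 25 to 25 + 5 = day 30.
Cert submission has to wait for balance pass (finishes day 30); QA pass (finishes day 18, plus 1-day gap → day 19). The latest of these is day 30, so cert submission runs day 30 to 30 + 8 = day 38.

38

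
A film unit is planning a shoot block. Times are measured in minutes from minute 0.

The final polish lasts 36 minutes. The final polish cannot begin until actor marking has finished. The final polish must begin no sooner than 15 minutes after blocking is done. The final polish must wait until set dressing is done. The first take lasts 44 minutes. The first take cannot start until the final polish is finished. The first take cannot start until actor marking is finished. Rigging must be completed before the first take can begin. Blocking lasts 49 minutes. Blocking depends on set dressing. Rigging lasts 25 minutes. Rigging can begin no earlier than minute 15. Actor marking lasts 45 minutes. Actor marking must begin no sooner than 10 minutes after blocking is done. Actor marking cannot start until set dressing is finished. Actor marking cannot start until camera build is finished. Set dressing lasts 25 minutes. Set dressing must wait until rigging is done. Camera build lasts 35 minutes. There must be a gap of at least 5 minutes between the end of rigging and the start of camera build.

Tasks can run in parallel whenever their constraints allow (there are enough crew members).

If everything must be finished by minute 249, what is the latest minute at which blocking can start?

65

The first take has no dependents, so it just needs to finish by minute 249. Starting by 249 − 44 = minute 205 achieves that.
The final polish feeds into the first take (must start by minute 205); so the final polish must finish by minute 205 and therefore start by minute 169.
Actor marking feeds the final polish (must start by minute 169); the first take (must start by minute 205). Taking the minimum, actor marking must finish by minute 169 and start by 169 − 45 = minute 124.
Blocking has several dependents: actor marking (must start by minute 124, minus 10-minute gap → minute 114); the final polish (must start by minute 169, minus 15-minute gap → minute 154). The earliest of those limits is minute 114, so blocking must start by 114 − 49 = minute 65.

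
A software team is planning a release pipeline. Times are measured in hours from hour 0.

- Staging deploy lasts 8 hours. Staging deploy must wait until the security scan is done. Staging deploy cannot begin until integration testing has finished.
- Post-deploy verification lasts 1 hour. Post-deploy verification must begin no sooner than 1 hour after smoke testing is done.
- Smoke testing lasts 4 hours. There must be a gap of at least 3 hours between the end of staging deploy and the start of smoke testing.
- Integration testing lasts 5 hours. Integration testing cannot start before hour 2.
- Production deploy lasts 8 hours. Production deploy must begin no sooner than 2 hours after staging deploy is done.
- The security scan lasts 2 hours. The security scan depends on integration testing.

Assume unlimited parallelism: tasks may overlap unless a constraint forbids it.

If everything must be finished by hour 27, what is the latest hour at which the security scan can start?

Post-deploy verification must finish by hour 27; it takes 1 hour, so it must start by 27 − 1 = hour 26.
Since post-deploy verification (must start by hour 26, minus 1-hour gap → hour 25) depends on it, smoke testing must finish by hour 25. Backing off its 4-hour duration gives a latest start of hour 21.
Production deploy must finish by hour 27; it takes 8 hours, so it must start by 27 − 8 = hour 19.
Staging deploy has several dependents: smoke testing (must start by hour 21, minus 3-hour gap → hour 18); production deploy (must start by hour 19, minus 2-hour gap → hour 17). The earliest of those limits is hour 17, so staging deploy must start by 17 − 8 = hour 9.
The security scan has to be done before staging deploy (must start by hour 9). That means finishing by hour 9, i.e. starting by 9 − 2 = hour 7.

7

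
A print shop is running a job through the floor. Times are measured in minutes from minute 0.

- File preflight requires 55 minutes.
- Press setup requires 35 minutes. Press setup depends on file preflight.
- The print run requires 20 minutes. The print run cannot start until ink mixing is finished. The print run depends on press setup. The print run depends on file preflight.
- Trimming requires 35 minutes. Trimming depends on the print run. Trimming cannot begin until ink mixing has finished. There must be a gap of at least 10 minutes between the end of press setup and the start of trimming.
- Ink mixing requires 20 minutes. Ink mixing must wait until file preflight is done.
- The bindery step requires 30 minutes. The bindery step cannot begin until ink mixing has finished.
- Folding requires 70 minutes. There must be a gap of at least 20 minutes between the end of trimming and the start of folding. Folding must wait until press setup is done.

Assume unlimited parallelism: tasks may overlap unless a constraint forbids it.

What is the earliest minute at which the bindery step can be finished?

File preflight has no prerequisites, so it starts at minute 0 and finishes at minute 55.
After file preflight (finishes minute 55), ink mixing can start at minute 55 and finishes at minute 75.
After ink mixing (finishes minute 75), the bindery step can start at minute 75 and finishes at minute 105.

105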